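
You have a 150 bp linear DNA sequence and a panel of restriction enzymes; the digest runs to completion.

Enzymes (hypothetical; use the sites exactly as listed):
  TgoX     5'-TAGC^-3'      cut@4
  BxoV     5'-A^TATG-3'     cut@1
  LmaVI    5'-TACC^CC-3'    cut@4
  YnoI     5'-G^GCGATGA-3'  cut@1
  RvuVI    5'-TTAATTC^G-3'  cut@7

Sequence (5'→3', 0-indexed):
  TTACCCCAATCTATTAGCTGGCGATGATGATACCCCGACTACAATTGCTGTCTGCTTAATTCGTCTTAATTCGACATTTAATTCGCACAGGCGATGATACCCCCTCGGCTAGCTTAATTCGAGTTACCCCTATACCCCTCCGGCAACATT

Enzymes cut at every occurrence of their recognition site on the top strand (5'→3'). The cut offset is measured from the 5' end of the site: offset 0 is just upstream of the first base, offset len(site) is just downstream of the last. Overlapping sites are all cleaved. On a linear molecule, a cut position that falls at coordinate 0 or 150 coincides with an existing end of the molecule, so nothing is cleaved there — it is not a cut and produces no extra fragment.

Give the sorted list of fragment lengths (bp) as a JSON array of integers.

Per-enzyme occurrences:
  TgoX (TAGC, off=4): starts [14, 109] → cuts [18, 113]
  BxoV (ATATG, off=1): no sites
  LmaVI (TACCCC, off=4): starts [1, 30, 97, 124, 132] → cuts [5, 34, 101, 128, 136]
  YnoI (GGCGATGA, off=1): starts [19, 89] → cuts [20, 90]
  RvuVI (TTAATTCG, off=7): starts [55, 65, 77, 113] → cuts [62, 72, 84, 120]

All cut coordinates (distinct, sorted): [5, 18, 20, 34, 62, 72, 84, 90, 101, 113, 120, 128, 136]

Fragments:
  [0,5): 5 bp
  [5,18): 13 bp
  [18,20): 2 bp
  [20,34): 14 bp
  [34,62): 28 bp
  [62,72): 10 bp
  [72,84): 12 bp
  [84,90): 6 bp
  [90,101): 11 bp
  [101,113): 12 bp
  [113,120): 7 bp
  [120,128): 8 bp
  [128,136): 8 bp
  [136,150): 14 bp

[2,5,6,7,8,8,10,11,12,12,13,14,14,28]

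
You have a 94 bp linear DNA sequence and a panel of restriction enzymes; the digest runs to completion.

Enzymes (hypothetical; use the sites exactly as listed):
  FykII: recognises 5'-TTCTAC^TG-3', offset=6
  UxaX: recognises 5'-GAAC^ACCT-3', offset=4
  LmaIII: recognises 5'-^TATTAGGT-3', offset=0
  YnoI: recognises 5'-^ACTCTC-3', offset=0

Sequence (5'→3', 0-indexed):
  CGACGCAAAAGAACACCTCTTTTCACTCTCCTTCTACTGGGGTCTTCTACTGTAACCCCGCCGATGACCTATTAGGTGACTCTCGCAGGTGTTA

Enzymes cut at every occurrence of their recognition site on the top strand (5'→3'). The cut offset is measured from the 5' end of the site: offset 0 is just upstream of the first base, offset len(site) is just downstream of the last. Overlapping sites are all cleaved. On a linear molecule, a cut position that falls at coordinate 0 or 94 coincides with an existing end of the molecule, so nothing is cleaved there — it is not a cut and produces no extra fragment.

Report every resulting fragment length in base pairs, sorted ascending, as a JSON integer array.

Scan for sites:
  FykII (TTCTACTG, off=6): starts [31, 44] → cuts [37, 50]
  UxaX (GAACACCT, off=4): starts [10] → cuts [14]
  LmaIII (TATTAGGT, off=0): starts [69] → cuts [69]
  YnoI (ACTCTC, off=0): starts [24, 78] → cuts [24, 78]

Pooled cuts: [14, 24, 37, 50, 69, 78]

Fragment lengths:
  [0,14): 14 bp
  [14,24): 10 bp
  [24,37): 13 bp
  [37,50): 13 bp
  [50,69): 19 bp
  [69,78): 9 bp
  [78,94): 16 bp

[9,10,13,13,14,16,19]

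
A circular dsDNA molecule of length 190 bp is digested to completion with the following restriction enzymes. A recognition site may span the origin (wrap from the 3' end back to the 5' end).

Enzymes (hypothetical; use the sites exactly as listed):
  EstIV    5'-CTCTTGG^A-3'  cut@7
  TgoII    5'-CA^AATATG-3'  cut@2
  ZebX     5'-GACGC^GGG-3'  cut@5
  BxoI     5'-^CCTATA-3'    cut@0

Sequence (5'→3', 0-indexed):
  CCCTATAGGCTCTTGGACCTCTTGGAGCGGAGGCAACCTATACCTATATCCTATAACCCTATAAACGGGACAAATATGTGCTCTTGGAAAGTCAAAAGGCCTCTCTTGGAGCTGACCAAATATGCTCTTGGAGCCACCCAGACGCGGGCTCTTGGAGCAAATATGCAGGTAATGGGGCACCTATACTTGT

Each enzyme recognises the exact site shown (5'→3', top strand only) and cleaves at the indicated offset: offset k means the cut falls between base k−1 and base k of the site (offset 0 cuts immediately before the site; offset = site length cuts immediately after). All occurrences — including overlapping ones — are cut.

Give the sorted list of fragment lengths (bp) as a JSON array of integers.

Site scan:
  EstIV CTCTTGGA/7: at [9, 18, 80, 102, 124, 148] ⇒ [16, 25, 87, 109, 131, 155]
  TgoII CAAATATG/2: at [70, 116, 157] ⇒ [72, 118, 159]
  ZebX GACGCGGG/5: at [140] ⇒ [145]
  BxoI CCTATA/0: at [1, 36, 42, 49, 57, 179] ⇒ [1, 36, 42, 49, 57, 179]

All cut coordinates (distinct, sorted): [1, 16, 25, 36, 42, 49, 57, 72, 87, 109, 118, 131, 145, 155, 159, 179]

Fragment lengths:
  1→16: 15 bp
  16→25: 9 bp
  25→36: 11 bp
  36→42: 6 bp
  42→49: 7 bp
  49→57: 8 bp
  57→72: 15 bp
  72→87: 15 bp
  87→109: 22 bp
  109→118: 9 bp
  118→131: 13 bp
  131→145: 14 bp
  145→155: 10 bp
  155→159: 4 bp
  159→179: 20 bp
  179→1 (wrap): 190-179+1 = 12 bp

[4,6,7,8,9,9,10,11,12,13,14,15,15,15,20,22]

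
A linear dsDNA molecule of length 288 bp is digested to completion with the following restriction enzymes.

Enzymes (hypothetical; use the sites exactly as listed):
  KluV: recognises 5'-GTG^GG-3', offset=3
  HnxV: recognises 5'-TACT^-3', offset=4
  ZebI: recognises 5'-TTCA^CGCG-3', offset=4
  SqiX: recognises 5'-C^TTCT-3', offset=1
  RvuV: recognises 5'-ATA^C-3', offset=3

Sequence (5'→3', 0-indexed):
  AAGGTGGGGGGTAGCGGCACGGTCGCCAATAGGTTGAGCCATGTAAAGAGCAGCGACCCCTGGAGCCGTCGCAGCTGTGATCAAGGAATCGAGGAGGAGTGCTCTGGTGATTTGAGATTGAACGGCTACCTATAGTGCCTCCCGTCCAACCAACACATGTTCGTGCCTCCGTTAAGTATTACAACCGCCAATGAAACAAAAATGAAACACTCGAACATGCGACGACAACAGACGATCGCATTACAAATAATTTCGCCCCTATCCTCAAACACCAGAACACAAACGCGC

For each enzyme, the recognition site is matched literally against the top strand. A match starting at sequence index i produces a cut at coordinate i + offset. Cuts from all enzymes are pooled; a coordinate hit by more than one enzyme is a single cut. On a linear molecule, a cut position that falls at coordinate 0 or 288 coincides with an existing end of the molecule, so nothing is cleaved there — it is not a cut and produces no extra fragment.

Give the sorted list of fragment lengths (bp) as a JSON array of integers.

[6,282]

Scan for sites:
  KluV (GTGGG, off=3): starts [3] → cuts [6]
  HnxV (TACT, off=4): no sites
  ZebI (TTCACGCG, off=4): no sites
  SqiX (CTTCT, off=1): no sites
  RvuV (ATAC, off=3): no sites

Pooled cuts: [6]

Fragment lengths:
  [0,6): 6 bp
  [6,288): 282 bp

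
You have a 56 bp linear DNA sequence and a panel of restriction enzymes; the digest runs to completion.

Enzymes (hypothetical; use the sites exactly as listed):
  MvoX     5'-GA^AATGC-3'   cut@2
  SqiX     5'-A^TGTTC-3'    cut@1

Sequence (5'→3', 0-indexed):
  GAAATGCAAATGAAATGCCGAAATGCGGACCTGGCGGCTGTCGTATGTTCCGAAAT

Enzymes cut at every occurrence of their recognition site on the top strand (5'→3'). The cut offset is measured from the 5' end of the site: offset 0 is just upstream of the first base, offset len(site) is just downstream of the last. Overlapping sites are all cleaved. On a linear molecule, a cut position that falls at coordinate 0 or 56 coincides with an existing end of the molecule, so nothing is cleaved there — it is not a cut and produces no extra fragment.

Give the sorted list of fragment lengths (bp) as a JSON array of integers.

[2,8,11,11,24]

Scan for sites:
  MvoX (GAAATGC, off=2): starts [0, 11, 19] → cuts [2, 13, 21]
  SqiX (ATGTTC, off=1): starts [44] → cuts [45]

All cut coordinates (distinct, sorted): [2, 13, 21, 45]

Fragment lengths:
  [0,2): 2 bp
  [2,13): 11 bp
  [13,21): 8 bp
  [21,45): 24 bp
  [45,56): 11 bp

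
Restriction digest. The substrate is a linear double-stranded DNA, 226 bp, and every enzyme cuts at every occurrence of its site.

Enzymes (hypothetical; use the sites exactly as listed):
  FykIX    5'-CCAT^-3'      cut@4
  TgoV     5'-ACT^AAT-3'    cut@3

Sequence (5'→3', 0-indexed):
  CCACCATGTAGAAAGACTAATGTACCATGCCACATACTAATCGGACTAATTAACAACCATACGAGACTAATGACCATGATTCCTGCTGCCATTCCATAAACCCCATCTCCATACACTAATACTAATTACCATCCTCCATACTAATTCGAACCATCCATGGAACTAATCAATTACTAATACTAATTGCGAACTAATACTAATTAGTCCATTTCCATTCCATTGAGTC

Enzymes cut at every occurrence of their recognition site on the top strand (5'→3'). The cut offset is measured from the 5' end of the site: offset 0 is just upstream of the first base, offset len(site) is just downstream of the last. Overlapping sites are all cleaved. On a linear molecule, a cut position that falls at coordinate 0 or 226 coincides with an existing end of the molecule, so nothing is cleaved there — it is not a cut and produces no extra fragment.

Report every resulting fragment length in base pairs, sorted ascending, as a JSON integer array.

Scan for sites:
  FykIX (CCAT, off=4): starts [3, 24, 56, 73, 88, 93, 102, 108, 128, 135, 150, 154, 205, 211, 216] → cuts [7, 28, 60, 77, 92, 97, 106, 112, 132, 139, 154, 158, 209, 215, 220]
  TgoV (ACTAAT, off=3): starts [15, 35, 44, 65, 114, 120, 139, 161, 172, 178, 189, 195] → cuts [18, 38, 47, 68, 117, 123, 142, 164, 175, 181, 192, 198]

Pooled cuts: [7, 18, 28, 38, 47, 60, 68, 77, 92, 97, 106, 112, 117, 123, 132, 139, 142, 154, 158, 164, 175, 181, 192, 198, 209, 215, 220]

Fragments:
  [0,7): 7 bp
  [7,18): 11 bp
  [18,28): 10 bp
  [28,38): 10 bp
  [38,47): 9 bp
  [47,60): 13 bp
  [60,68): 8 bp
  [68,77): 9 bp
  [77,92): 15 bp
  [92,97): 5 bp
  [97,106): 9 bp
  [106,112): 6 bp
  [112,117): 5 bp
  [117,123): 6 bp
  [123,132): 9 bp
  [132,139): 7 bp
  [139,142): 3 bp
  [142,154): 12 bp
  [154,158): 4 bp
  [158,164): 6 bp
  [164,175): 11 bp
  [175,181): 6 bp
  [181,192): 11 bp
  [192,198): 6 bp
  [198,209): 11 bp
  [209,215): 6 bp
  [215,220): 5 bp
  [220,226): 6 bp

[3,4,5,5,5,6,6,6,6,6,6,6,7,7,8,9,9,9,9,10,10,11,11,11,11,12,13,15]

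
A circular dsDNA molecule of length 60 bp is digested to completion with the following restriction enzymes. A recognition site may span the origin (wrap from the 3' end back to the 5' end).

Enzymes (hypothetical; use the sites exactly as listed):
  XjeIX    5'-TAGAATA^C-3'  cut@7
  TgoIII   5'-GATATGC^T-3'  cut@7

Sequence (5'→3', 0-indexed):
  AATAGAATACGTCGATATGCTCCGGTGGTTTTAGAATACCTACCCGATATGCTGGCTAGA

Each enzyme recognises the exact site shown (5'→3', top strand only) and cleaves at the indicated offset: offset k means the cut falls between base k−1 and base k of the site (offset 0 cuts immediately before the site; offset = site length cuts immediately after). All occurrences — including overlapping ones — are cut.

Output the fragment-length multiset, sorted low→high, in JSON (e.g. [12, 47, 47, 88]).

[11,14,17,18]

Scan for sites:
  XjeIX TAGAATAC/7: at [2, 31] ⇒ [9, 38]
  TgoIII GATATGCT/7: at [13, 45] ⇒ [20, 52]

Pooled cuts: [9, 20, 38, 52]

Fragments:
  9→20: 11 bp
  20→38: 18 bp
  38→52: 14 bp
  52→9 (wrap): 60-52+9 = 17 bp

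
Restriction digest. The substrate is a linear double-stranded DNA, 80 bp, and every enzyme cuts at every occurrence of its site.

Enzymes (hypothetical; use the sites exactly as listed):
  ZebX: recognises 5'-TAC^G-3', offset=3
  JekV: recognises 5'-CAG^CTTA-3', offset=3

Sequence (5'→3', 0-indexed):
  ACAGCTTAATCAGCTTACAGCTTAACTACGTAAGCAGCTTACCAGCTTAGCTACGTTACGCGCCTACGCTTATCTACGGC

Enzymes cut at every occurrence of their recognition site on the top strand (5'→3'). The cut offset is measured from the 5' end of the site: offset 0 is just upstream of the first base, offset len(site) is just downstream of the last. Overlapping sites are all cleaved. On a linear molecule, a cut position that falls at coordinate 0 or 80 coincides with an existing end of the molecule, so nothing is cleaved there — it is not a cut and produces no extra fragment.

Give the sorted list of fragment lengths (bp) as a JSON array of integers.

[3,4,5,7,8,8,8,9,9,9,10]

Site scan:
  ZebX (TACG, off=3): starts [26, 51, 56, 64, 74] → cuts [29, 54, 59, 67, 77]
  JekV (CAGCTTA, off=3): starts [1, 10, 17, 34, 42] → cuts [4, 13, 20, 37, 45]

All cut coordinates (distinct, sorted): [4, 13, 20, 29, 37, 45, 54, 59, 67, 77]

Fragment lengths:
  [0,4): 4 bp
  [4,13): 9 bp
  [13,20): 7 bp
  [20,29): 9 bp
  [29,37): 8 bp
  [37,45): 8 bp
  [45,54): 9 bp
  [54,59): 5 bp
  [59,67): 8 bp
  [67,77): 10 bp
  [77,80): 3 bp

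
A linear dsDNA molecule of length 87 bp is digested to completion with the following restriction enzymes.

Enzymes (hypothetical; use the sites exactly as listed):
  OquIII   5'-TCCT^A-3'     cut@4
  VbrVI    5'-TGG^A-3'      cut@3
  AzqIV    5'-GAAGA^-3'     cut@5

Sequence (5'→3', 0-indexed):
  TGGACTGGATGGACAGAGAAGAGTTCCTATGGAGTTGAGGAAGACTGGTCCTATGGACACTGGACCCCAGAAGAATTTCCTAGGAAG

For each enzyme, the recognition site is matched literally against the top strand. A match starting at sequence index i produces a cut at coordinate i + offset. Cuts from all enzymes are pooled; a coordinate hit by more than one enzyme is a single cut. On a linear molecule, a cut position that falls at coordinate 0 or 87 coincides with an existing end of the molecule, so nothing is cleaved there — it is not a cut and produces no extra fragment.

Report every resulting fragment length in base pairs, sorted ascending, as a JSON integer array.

[3,4,4,4,5,6,6,7,7,8,10,11,12]

Per-enzyme occurrences:
  OquIII TCCTA/4: at [24, 48, 77] ⇒ [28, 52, 81]
  VbrVI TGGA/3: at [0, 5, 9, 29, 53, 60] ⇒ [3, 8, 12, 32, 56, 63]
  AzqIV GAAGA/5: at [17, 39, 69] ⇒ [22, 44, 74]

Pooled cuts: [3, 8, 12, 22, 28, 32, 44, 52, 56, 63, 74, 81]

Fragment lengths:
  [0,3): 3 bp
  [3,8): 5 bp
  [8,12): 4 bp
  [12,22): 10 bp
  [22,28): 6 bp
  [28,32): 4 bp
  [32,44): 12 bp
  [44,52): 8 bp
  [52,56): 4 bp
  [56,63): 7 bp
  [63,74): 11 bp
  [74,81): 7 bp
  [81,87): 6 bp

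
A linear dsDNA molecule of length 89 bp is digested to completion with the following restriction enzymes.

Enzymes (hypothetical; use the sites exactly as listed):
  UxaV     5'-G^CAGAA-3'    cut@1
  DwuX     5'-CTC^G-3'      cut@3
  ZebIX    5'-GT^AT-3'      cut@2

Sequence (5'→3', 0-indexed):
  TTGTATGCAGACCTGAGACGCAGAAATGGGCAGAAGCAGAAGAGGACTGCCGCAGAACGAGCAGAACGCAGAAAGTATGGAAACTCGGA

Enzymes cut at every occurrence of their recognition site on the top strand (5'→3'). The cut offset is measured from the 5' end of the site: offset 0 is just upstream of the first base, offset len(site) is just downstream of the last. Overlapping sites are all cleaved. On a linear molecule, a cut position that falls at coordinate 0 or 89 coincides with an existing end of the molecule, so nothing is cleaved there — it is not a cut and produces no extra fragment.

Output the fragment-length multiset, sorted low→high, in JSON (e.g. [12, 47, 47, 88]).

[3,4,6,7,8,9,10,10,16,16]

Scan for sites:
  UxaV GCAGAA/1: at [19, 29, 35, 51, 60, 67] ⇒ [20, 30, 36, 52, 61, 68]
  DwuX CTCG/3: at [83] ⇒ [86]
  ZebIX GTAT/2: at [2, 74] ⇒ [4, 76]

All cut coordinates (distinct, sorted): [4, 20, 30, 36, 52, 61, 68, 76, 86]

Fragments:
  [0,4): 4 bp
  [4,20): 16 bp
  [20,30): 10 bp
  [30,36): 6 bp
  [36,52): 16 bp
  [52,61): 9 bp
  [61,68): 7 bp
  [68,76): 8 bp
  [76,86): 10 bp
  [86,89): 3 bp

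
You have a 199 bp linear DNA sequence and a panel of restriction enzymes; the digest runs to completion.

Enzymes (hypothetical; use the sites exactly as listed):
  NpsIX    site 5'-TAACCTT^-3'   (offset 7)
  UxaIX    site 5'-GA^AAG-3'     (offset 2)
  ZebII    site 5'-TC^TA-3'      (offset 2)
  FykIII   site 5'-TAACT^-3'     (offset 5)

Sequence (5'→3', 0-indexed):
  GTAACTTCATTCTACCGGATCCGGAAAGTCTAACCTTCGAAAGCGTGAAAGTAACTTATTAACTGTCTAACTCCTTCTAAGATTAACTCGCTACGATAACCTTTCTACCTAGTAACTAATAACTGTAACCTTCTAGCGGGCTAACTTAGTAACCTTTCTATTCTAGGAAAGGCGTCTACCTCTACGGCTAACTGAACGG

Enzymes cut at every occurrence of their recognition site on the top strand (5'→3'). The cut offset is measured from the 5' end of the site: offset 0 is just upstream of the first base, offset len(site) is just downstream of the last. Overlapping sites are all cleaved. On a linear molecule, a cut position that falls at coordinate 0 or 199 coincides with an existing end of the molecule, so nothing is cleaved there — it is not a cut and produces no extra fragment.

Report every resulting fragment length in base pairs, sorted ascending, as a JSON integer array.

[1,2,2,3,3,5,5,5,5,5,6,6,6,6,7,7,8,8,8,8,8,10,11,11,12,13,13,15]

Per-enzyme occurrences:
  NpsIX (TAACCTT, off=7): starts [30, 96, 125, 149] → cuts [37, 103, 132, 156]
  UxaIX (GAAAG, off=2): starts [23, 38, 46, 166] → cuts [25, 40, 48, 168]
  ZebII (TCTA, off=2): starts [10, 28, 65, 75, 103, 131, 156, 161, 174, 180] → cuts [12, 30, 67, 77, 105, 133, 158, 163, 176, 182]
  FykIII (TAACT, off=5): starts [1, 51, 59, 67, 83, 112, 119, 141, 188] → cuts [6, 56, 64, 72, 88, 117, 124, 146, 193]

Pooled cuts: [6, 12, 25, 30, 37, 40, 48, 56, 64, 67, 72, 77, 88, 103, 105, 117, 124, 132, 133, 146, 156, 158, 163, 168, 176, 182, 193]

Fragments:
  [0,6): 6 bp
  [6,12): 6 bp
  [12,25): 13 bp
  [25,30): 5 bp
  [30,37): 7 bp
  [37,40): 3 bp
  [40,48): 8 bp
  [48,56): 8 bp
  [56,64): 8 bp
  [64,67): 3 bp
  [67,72): 5 bp
  [72,77): 5 bp
  [77,88): 11 bp
  [88,103): 15 bp
  [103,105): 2 bp
  [105,117): 12 bp
  [117,124): 7 bp
  [124,132): 8 bp
  [132,133): 1 bp
  [133,146): 13 bp
  [146,156): 10 bp
  [156,158): 2 bp
  [158,163): 5 bp
  [163,168): 5 bp
  [168,176): 8 bp
  [176,182): 6 bp
  [182,193): 11 bp
  [193,199): 6 bp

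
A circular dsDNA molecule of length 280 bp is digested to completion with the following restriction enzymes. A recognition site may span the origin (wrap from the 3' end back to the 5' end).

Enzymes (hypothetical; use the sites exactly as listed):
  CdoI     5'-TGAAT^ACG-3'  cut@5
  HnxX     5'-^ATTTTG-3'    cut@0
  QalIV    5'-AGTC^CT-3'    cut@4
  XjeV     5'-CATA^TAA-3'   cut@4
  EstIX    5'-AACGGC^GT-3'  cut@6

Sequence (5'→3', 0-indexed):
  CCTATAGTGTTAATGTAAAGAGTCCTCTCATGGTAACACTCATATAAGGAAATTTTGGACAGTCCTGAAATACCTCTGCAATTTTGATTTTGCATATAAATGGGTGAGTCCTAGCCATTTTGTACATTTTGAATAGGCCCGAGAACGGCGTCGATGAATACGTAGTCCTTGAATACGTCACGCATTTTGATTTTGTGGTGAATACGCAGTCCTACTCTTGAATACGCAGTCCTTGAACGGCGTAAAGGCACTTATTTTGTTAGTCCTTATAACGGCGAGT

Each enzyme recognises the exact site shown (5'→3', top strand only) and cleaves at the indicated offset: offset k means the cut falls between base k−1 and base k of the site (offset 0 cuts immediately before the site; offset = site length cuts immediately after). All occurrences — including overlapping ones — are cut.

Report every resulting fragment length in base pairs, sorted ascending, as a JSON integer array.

[6,6,6,7,7,8,8,8,9,9,10,10,10,12,12,12,13,14,14,16,16,20,23,24]

Per-enzyme occurrences:
  CdoI (TGAATACG, off=5): starts [154, 169, 198, 218] → cuts [159, 174, 203, 223]
  HnxX (ATTTTG, off=0): starts [51, 80, 86, 116, 125, 183, 189, 253] → cuts [51, 80, 86, 116, 125, 183, 189, 253]
  QalIV (AGTCCT, off=4): starts [20, 60, 106, 163, 207, 227, 261, 277] → cuts [1, 24, 64, 110, 167, 211, 231, 265]
  XjeV (CATATAA, off=4): starts [40, 92] → cuts [44, 96]
  EstIX (AACGGCGT, off=6): starts [143, 235] → cuts [149, 241]

Pooled cuts: [1, 24, 44, 51, 64, 80, 86, 96, 110, 116, 125, 149, 159, 167, 174, 183, 189, 203, 211, 223, 231, 241, 253, 265]

Fragments:
  1→24: 23 bp
  24→44: 20 bp
  44→51: 7 bp
  51→64: 13 bp
  64→80: 16 bp
  80→86: 6 bp
  86→96: 10 bp
  96→110: 14 bp
  110→116: 6 bp
  116→125: 9 bp
  125→149: 24 bp
  149→159: 10 bp
  159→167: 8 bp
  167→174: 7 bp
  174→183: 9 bp
  183→189: 6 bp
  189→203: 14 bp
  203→211: 8 bp
  211→223: 12 bp
  223→231: 8 bp
  231→241: 10 bp
  241→253: 12 bp
  253→265: 12 bp
  265→1 (wrap): 280-265+1 = 16 bp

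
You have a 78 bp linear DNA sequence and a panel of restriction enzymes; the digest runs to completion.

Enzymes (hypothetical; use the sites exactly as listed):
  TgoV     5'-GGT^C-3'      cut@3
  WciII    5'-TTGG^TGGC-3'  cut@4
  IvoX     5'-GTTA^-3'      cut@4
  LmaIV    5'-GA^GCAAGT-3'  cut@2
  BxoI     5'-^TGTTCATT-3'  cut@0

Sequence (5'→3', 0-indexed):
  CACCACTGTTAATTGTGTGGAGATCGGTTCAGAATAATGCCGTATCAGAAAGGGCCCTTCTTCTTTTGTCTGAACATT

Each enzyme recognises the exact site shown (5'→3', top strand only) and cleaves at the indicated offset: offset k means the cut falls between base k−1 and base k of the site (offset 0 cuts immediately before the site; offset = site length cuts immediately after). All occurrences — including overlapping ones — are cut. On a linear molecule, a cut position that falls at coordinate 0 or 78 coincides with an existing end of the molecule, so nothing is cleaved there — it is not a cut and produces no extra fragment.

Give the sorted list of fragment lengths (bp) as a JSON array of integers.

[11,67]

Scan for sites:
  TgoV (GGTC, off=3): no sites
  WciII (TTGGTGGC, off=4): no sites
  IvoX GTTA/4: at [7] ⇒ [11]
  LmaIV (GAGCAAGT, off=2): no sites
  BxoI (TGTTCATT, off=0): no sites

Pooled cuts: [11]

Fragment lengths:
  [0,11): 11 bp
  [11,78): 67 bp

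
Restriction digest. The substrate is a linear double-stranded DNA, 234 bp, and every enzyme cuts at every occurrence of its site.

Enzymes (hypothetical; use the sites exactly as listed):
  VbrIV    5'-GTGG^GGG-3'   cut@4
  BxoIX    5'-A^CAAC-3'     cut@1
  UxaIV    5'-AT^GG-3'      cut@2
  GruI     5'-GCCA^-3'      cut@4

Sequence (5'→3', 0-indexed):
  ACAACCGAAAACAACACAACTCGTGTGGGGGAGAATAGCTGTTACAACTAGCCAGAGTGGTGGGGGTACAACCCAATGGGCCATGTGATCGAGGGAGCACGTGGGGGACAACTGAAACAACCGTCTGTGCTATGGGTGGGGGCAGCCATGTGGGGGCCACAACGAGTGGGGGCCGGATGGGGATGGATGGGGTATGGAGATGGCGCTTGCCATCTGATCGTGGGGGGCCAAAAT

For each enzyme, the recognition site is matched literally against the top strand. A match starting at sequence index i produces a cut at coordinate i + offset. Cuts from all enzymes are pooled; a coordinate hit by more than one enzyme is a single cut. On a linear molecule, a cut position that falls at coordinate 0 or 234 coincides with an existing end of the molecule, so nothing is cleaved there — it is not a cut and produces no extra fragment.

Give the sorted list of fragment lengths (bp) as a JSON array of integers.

Site scan:
  VbrIV GTGGGGG/4: at [24, 59, 100, 135, 149, 165, 219] ⇒ [28, 63, 104, 139, 153, 169, 223]
  BxoIX ACAAC/1: at [0, 10, 15, 43, 67, 107, 116, 158] ⇒ [1, 11, 16, 44, 68, 108, 117, 159]
  UxaIV ATGG/2: at [75, 131, 176, 182, 186, 193, 199] ⇒ [77, 133, 178, 184, 188, 195, 201]
  GruI GCCA/4: at [50, 79, 144, 155, 208, 226] ⇒ [54, 83, 148, 159, 212, 230]

Pooled cuts: [1, 11, 16, 28, 44, 54, 63, 68, 77, 83, 104, 108, 117, 133, 139, 148, 153, 159, 169, 178, 184, 188, 195, 201, 212, 223, 230]

Fragments:
  [0,1): 1 bp
  [1,11): 10 bp
  [11,16): 5 bp
  [16,28): 12 bp
  [28,44): 16 bp
  [44,54): 10 bp
  [54,63): 9 bp
  [63,68): 5 bp
  [68,77): 9 bp
  [77,83): 6 bp
  [83,104): 21 bp
  [104,108): 4 bp
  [108,117): 9 bp
  [117,133): 16 bp
  [133,139): 6 bp
  [139,148): 9 bp
  [148,153): 5 bp
  [153,159): 6 bp
  [159,169): 10 bp
  [169,178): 9 bp
  [178,184): 6 bp
  [184,188): 4 bp
  [188,195): 7 bp
  [195,201): 6 bp
  [201,212): 11 bp
  [212,223): 11 bp
  [223,230): 7 bp
  [230,234): 4 bp

[1,4,4,4,5,5,5,6,6,6,6,6,7,7,9,9,9,9,9,10,10,10,11,11,12,16,16,21]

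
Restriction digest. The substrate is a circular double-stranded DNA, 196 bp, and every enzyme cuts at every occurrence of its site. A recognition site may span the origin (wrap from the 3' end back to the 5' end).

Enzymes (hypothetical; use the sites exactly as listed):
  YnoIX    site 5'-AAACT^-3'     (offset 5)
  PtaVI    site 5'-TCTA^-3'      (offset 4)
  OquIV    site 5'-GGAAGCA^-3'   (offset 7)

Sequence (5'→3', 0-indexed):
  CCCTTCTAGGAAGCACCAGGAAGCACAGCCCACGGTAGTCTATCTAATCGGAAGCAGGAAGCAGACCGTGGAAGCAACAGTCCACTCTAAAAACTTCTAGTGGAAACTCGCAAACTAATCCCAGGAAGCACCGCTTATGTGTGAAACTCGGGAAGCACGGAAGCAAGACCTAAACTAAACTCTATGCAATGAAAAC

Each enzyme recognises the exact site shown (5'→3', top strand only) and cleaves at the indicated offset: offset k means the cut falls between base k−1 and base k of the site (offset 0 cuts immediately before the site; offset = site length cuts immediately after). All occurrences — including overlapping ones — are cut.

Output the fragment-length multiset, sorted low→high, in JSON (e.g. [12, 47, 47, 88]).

Site scan:
  YnoIX AAACT/5: at [90, 103, 111, 143, 171, 176] ⇒ [95, 108, 116, 148, 176, 181]
  PtaVI TCTA/4: at [4, 38, 42, 85, 95, 180] ⇒ [8, 42, 46, 89, 99, 184]
  OquIV GGAAGCA/7: at [8, 18, 49, 56, 69, 123, 150, 158] ⇒ [15, 25, 56, 63, 76, 130, 157, 165]

All cut coordinates (distinct, sorted): [8, 15, 25, 42, 46, 56, 63, 76, 89, 95, 99, 108, 116, 130, 148, 157, 165, 176, 181, 184]

Fragments:
  8→15: 7 bp
  15→25: 10 bp
  25→42: 17 bp
  42→46: 4 bp
  46→56: 10 bp
  56→63: 7 bp
  63→76: 13 bp
  76→89: 13 bp
  89→95: 6 bp
  95→99: 4 bp
  99→108: 9 bp
  108→116: 8 bp
  116→130: 14 bp
  130→148: 18 bp
  148→157: 9 bp
  157→165: 8 bp
  165→176: 11 bp
  176→181: 5 bp
  181→184: 3 bp
  184→8 (wrap): 196-184+8 = 20 bp

[3,4,4,5,6,7,7,8,8,9,9,10,10,11,13,13,14,17,18,20]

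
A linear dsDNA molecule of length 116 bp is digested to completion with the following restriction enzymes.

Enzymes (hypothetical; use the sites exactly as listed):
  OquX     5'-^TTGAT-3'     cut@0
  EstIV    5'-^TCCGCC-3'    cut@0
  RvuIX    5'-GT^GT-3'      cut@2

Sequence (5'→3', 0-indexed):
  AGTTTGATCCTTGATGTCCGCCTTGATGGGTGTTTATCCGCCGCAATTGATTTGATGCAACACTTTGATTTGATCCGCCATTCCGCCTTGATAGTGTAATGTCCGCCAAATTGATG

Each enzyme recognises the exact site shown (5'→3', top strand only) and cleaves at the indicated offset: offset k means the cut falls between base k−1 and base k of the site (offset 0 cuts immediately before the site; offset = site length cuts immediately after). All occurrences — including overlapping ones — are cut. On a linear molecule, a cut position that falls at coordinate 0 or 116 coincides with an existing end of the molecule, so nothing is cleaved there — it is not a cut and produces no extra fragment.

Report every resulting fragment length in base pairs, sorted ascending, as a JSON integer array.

Per-enzyme occurrences:
  OquX (TTGAT, off=0): starts [3, 10, 22, 46, 51, 64, 69, 87, 110] → cuts [3, 10, 22, 46, 51, 64, 69, 87, 110]
  EstIV (TCCGCC, off=0): starts [16, 36, 73, 81, 101] → cuts [16, 36, 73, 81, 101]
  RvuIX (GTGT, off=2): starts [29, 93] → cuts [31, 95]

Pooled cuts: [3, 10, 16, 22, 31, 36, 46, 51, 64, 69, 73, 81, 87, 95, 101, 110]

Fragment lengths:
  [0,3): 3 bp
  [3,10): 7 bp
  [10,16): 6 bp
  [16,22): 6 bp
  [22,31): 9 bp
  [31,36): 5 bp
  [36,46): 10 bp
  [46,51): 5 bp
  [51,64): 13 bp
  [64,69): 5 bp
  [69,73): 4 bp
  [73,81): 8 bp
  [81,87): 6 bp
  [87,95): 8 bp
  [95,101): 6 bp
  [101,110): 9 bp
  [110,116): 6 bp

[3,4,5,5,5,6,6,6,6,6,7,8,8,9,9,10,13]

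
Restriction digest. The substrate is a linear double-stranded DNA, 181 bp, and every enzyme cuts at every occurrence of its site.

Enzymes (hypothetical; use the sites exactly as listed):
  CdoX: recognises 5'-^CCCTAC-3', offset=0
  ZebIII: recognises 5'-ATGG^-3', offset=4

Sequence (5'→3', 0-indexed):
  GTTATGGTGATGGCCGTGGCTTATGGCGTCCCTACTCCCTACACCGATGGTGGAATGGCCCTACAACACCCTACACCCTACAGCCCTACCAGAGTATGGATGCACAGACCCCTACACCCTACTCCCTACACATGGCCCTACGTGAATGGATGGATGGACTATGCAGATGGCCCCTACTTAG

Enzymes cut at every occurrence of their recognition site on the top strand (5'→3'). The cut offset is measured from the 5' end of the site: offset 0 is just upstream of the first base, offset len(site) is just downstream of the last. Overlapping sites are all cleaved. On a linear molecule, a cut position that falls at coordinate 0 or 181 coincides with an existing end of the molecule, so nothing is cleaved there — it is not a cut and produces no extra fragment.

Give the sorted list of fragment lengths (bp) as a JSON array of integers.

Scan for sites:
  CdoX (CCCTAC, off=0): starts [29, 36, 58, 68, 75, 83, 109, 116, 123, 135, 171] → cuts [29, 36, 58, 68, 75, 83, 109, 116, 123, 135, 171]
  ZebIII (ATGG, off=4): starts [3, 9, 22, 46, 54, 95, 131, 145, 149, 153, 166] → cuts [7, 13, 26, 50, 58, 99, 135, 149, 153, 157, 170]

All cut coordinates (distinct, sorted): [7, 13, 26, 29, 36, 50, 58, 68, 75, 83, 99, 109, 116, 123, 135, 149, 153, 157, 170, 171]

Fragments:
  [0,7): 7 bp
  [7,13): 6 bp
  [13,26): 13 bp
  [26,29): 3 bp
  [29,36): 7 bp
  [36,50): 14 bp
  [50,58): 8 bp
  [58,68): 10 bp
  [68,75): 7 bp
  [75,83): 8 bp
  [83,99): 16 bp
  [99,109): 10 bp
  [109,116): 7 bp
  [116,123): 7 bp
  [123,135): 12 bp
  [135,149): 14 bp
  [149,153): 4 bp
  [153,157): 4 bp
  [157,170): 13 bp
  [170,171): 1 bp
  [171,181): 10 bp

[1,3,4,4,6,7,7,7,7,7,8,8,10,10,10,12,13,13,14,14,16]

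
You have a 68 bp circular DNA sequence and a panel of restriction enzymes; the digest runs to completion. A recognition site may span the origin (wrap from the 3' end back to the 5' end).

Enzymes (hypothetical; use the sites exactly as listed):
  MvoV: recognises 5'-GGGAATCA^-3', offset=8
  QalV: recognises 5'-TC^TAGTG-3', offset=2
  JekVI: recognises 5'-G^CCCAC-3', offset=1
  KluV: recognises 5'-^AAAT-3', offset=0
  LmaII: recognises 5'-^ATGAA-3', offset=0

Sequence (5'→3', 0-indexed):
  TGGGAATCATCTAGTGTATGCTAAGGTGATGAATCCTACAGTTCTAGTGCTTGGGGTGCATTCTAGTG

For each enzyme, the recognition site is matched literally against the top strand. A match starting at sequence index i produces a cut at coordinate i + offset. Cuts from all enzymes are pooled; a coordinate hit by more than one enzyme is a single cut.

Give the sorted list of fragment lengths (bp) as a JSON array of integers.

Per-enzyme occurrences:
  MvoV (GGGAATCA, off=8): starts [1] → cuts [9]
  QalV (TCTAGTG, off=2): starts [9, 42, 61] → cuts [11, 44, 63]
  JekVI (GCCCAC, off=1): no sites
  KluV (AAAT, off=0): no sites
  LmaII (ATGAA, off=0): starts [28] → cuts [28]

All cut coordinates (distinct, sorted): [9, 11, 28, 44, 63]

Fragments:
  9→11: 2 bp
  11→28: 17 bp
  28→44: 16 bp
  44→63: 19 bp
  63→9 (wrap): 68-63+9 = 14 bp

[2,14,16,17,19]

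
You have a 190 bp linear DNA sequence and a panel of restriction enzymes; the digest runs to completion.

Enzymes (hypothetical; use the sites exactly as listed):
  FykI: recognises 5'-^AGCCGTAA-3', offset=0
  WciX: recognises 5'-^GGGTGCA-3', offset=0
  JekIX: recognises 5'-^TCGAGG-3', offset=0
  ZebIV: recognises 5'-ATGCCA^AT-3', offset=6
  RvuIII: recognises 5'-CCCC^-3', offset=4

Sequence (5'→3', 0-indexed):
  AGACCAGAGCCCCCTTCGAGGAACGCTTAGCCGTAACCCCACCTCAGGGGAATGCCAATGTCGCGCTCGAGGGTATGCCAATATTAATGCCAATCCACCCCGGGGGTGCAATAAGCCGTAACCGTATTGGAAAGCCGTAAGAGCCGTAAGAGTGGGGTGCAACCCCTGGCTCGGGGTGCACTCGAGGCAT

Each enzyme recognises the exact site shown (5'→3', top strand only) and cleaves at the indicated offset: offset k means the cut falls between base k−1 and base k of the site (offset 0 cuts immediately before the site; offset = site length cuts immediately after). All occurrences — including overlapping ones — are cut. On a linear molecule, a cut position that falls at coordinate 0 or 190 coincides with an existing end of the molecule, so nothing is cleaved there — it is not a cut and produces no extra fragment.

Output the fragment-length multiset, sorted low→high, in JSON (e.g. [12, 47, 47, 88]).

[1,1,2,7,8,9,9,9,9,10,12,12,12,13,13,13,14,17,19]

Scan for sites:
  FykI AGCCGTAA/0: at [28, 113, 132, 141] ⇒ [28, 113, 132, 141]
  WciX GGGTGCA/0: at [103, 154, 173] ⇒ [103, 154, 173]
  JekIX TCGAGG/0: at [15, 66, 181] ⇒ [15, 66, 181]
  ZebIV ATGCCAAT/6: at [51, 74, 86] ⇒ [57, 80, 92]
  RvuIII CCCC/4: at [9, 10, 36, 97, 162] ⇒ [13, 14, 40, 101, 166]

Pooled cuts: [13, 14, 15, 28, 40, 57, 66, 80, 92, 101, 103, 113, 132, 141, 154, 166, 173, 181]

Fragments:
  [0,13): 13 bp
  [13,14): 1 bp
  [14,15): 1 bp
  [15,28): 13 bp
  [28,40): 12 bp
  [40,57): 17 bp
  [57,66): 9 bp
  [66,80): 14 bp
  [80,92): 12 bp
  [92,101): 9 bp
  [101,103): 2 bp
  [103,113): 10 bp
  [113,132): 19 bp
  [132,141): 9 bp
  [141,154): 13 bp
  [154,166): 12 bp
  [166,173): 7 bp
  [173,181): 8 bp
  [181,190): 9 bp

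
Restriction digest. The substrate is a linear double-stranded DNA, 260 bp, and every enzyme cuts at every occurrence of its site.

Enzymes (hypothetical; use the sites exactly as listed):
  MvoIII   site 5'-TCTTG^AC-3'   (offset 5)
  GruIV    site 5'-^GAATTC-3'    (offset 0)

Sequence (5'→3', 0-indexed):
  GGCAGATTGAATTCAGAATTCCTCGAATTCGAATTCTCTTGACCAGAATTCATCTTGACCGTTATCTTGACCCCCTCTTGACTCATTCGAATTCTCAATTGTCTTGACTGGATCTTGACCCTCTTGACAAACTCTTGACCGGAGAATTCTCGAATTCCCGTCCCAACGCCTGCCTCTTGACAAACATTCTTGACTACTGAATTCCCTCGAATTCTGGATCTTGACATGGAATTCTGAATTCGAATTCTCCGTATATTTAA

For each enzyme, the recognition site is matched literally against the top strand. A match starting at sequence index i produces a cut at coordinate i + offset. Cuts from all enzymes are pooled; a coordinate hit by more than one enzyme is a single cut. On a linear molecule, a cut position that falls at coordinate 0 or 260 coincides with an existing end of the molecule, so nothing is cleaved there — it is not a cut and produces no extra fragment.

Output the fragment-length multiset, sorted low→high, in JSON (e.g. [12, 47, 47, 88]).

[4,5,6,6,6,6,7,7,8,8,8,9,9,10,11,11,11,11,12,12,13,15,18,19,28]

Per-enzyme occurrences:
  MvoIII (TCTTGAC, off=5): starts [36, 52, 64, 75, 101, 112, 121, 132, 174, 187, 218] → cuts [41, 57, 69, 80, 106, 117, 126, 137, 179, 192, 223]
  GruIV (GAATTC, off=0): starts [8, 15, 24, 30, 45, 88, 143, 151, 198, 208, 228, 235, 241] → cuts [8, 15, 24, 30, 45, 88, 143, 151, 198, 208, 228, 235, 241]

Pooled cuts: [8, 15, 24, 30, 41, 45, 57, 69, 80, 88, 106, 117, 126, 137, 143, 151, 179, 192, 198, 208, 223, 228, 235, 241]

Fragments:
  [0,8): 8 bp
  [8,15): 7 bp
  [15,24): 9 bp
  [24,30): 6 bp
  [30,41): 11 bp
  [41,45): 4 bp
  [45,57): 12 bp
  [57,69): 12 bp
  [69,80): 11 bp
  [80,88): 8 bp
  [88,106): 18 bp
  [106,117): 11 bp
  [117,126): 9 bp
  [126,137): 11 bp
  [137,143): 6 bp
  [143,151): 8 bp
  [151,179): 28 bp
  [179,192): 13 bp
  [192,198): 6 bp
  [198,208): 10 bp
  [208,223): 15 bp
  [223,228): 5 bp
  [228,235): 7 bp
  [235,241): 6 bp
  [241,260): 19 bp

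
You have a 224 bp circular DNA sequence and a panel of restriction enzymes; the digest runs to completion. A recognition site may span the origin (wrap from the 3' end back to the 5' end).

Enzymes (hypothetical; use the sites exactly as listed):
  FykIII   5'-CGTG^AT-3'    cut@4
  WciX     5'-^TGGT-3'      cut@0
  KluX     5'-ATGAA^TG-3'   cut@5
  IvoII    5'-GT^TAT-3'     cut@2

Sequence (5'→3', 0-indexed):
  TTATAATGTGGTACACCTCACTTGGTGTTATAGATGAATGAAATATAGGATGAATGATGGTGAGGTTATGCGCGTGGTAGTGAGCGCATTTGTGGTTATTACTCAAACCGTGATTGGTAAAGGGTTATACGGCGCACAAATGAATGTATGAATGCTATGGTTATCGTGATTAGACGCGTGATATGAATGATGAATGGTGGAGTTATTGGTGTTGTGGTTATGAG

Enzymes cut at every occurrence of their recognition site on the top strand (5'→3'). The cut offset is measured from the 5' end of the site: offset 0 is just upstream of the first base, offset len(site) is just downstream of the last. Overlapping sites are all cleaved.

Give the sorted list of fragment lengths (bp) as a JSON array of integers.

[2,3,3,4,4,4,5,6,7,7,7,7,7,8,8,8,9,9,10,11,12,14,16,16,18,19]

Per-enzyme occurrences:
  FykIII CGTGAT/4: at [108, 164, 176] ⇒ [112, 168, 180]
  WciX TGGT/0: at [8, 22, 57, 74, 92, 114, 157, 194, 206, 214] ⇒ [8, 22, 57, 74, 92, 114, 157, 194, 206, 214]
  KluX ATGAATG/5: at [33, 49, 139, 147, 182, 189] ⇒ [38, 54, 144, 152, 187, 194]
  IvoII GTTAT/2: at [26, 64, 94, 123, 159, 201, 216, 223] ⇒ [1, 28, 66, 96, 125, 161, 203, 218]

All cut coordinates (distinct, sorted): [1, 8, 22, 28, 38, 54, 57, 66, 74, 92, 96, 112, 114, 125, 144, 152, 157, 161, 168, 180, 187, 194, 203, 206, 214, 218]

Fragment lengths:
  1→8: 7 bp
  8→22: 14 bp
  22→28: 6 bp
  28→38: 10 bp
  38→54: 16 bp
  54→57: 3 bp
  57→66: 9 bp
  66→74: 8 bp
  74→92: 18 bp
  92→96: 4 bp
  96→112: 16 bp
  112→114: 2 bp
  114→125: 11 bp
  125→144: 19 bp
  144→152: 8 bp
  152→157: 5 bp
  157→161: 4 bp
  161→168: 7 bp
  168→180: 12 bp
  180→187: 7 bp
  187→194: 7 bp
  194→203: 9 bp
  203→206: 3 bp
  206→214: 8 bp
  214→218: 4 bp
  218→1 (wrap): 224-218+1 = 7 bp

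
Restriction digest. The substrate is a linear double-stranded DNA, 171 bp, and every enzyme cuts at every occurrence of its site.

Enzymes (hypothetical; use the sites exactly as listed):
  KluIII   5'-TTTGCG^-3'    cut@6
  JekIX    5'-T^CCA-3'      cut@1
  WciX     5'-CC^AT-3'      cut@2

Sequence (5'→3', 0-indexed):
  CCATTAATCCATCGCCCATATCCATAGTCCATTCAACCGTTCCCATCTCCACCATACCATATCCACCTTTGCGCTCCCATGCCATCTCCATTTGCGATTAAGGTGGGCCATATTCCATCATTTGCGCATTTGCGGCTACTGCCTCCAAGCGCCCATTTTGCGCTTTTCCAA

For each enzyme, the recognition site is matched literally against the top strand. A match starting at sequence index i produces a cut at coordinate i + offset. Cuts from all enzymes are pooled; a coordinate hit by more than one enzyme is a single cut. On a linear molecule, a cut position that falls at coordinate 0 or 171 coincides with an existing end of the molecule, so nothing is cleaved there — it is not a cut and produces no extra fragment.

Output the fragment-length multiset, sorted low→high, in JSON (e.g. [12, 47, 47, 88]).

[2,2,2,2,2,2,4,4,4,4,4,5,5,5,5,5,5,5,6,7,7,8,8,10,10,10,11,13,14]

Scan for sites:
  KluIII (TTTGCG, off=6): starts [67, 90, 120, 128, 156] → cuts [73, 96, 126, 134, 162]
  JekIX (TCCA, off=1): starts [7, 20, 27, 47, 61, 86, 113, 143, 166] → cuts [8, 21, 28, 48, 62, 87, 114, 144, 167]
  WciX (CCAT, off=2): starts [0, 8, 15, 21, 28, 42, 51, 56, 76, 81, 87, 107, 114, 152] → cuts [2, 10, 17, 23, 30, 44, 53, 58, 78, 83, 89, 109, 116, 154]

All cut coordinates (distinct, sorted): [2, 8, 10, 17, 21, 23, 28, 30, 44, 48, 53, 58, 62, 73, 78, 83, 87, 89, 96, 109, 114, 116, 126, 134, 144, 154, 162, 167]

Fragments:
  [0,2): 2 bp
  [2,8): 6 bp
  [8,10): 2 bp
  [10,17): 7 bp
  [17,21): 4 bp
  [21,23): 2 bp
  [23,28): 5 bp
  [28,30): 2 bp
  [30,44): 14 bp
  [44,48): 4 bp
  [48,53): 5 bp
  [53,58): 5 bp
  [58,62): 4 bp
  [62,73): 11 bp
  [73,78): 5 bp
  [78,83): 5 bp
  [83,87): 4 bp
  [87,89): 2 bp
  [89,96): 7 bp
  [96,109): 13 bp
  [109,114): 5 bp
  [114,116): 2 bp
  [116,126): 10 bp
  [126,134): 8 bp
  [134,144): 10 bp
  [144,154): 10 bp
  [154,162): 8 bp
  [162,167): 5 bp
  [167,171): 4 bp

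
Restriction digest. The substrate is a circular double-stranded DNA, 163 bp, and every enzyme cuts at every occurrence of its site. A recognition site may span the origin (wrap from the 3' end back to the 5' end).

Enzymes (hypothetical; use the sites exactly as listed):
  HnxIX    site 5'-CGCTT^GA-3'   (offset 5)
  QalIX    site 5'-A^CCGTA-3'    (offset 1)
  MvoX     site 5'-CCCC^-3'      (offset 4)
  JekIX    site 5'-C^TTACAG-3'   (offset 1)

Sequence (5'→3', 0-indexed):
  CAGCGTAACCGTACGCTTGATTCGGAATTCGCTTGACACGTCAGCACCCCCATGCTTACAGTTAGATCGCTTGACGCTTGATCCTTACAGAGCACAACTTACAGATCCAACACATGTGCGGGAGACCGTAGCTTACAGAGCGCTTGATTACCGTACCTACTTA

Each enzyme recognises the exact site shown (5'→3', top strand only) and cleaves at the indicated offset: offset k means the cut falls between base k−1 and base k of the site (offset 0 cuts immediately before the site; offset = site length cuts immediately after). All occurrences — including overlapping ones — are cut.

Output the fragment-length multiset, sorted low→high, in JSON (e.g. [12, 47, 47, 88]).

[1,4,5,5,7,7,10,10,11,13,14,16,16,17,27]

Site scan:
  HnxIX (CGCTTGA, off=5): starts [13, 29, 67, 74, 140] → cuts [18, 34, 72, 79, 145]
  QalIX (ACCGTA, off=1): starts [7, 124, 149] → cuts [8, 125, 150]
  MvoX (CCCC, off=4): starts [46, 47] → cuts [50, 51]
  JekIX (CTTACAG, off=1): starts [54, 83, 97, 131, 159] → cuts [55, 84, 98, 132, 160]

Pooled cuts: [8, 18, 34, 50, 51, 55, 72, 79, 84, 98, 125, 132, 145, 150, 160]

Fragments:
  8→18: 10 bp
  18→34: 16 bp
  34→50: 16 bp
  50→51: 1 bp
  51→55: 4 bp
  55→72: 17 bp
  72→79: 7 bp
  79→84: 5 bp
  84→98: 14 bp
  98→125: 27 bp
  125→132: 7 bp
  132→145: 13 bp
  145→150: 5 bp
  150→160: 10 bp
  160→8 (wrap): 163-160+8 = 11 bp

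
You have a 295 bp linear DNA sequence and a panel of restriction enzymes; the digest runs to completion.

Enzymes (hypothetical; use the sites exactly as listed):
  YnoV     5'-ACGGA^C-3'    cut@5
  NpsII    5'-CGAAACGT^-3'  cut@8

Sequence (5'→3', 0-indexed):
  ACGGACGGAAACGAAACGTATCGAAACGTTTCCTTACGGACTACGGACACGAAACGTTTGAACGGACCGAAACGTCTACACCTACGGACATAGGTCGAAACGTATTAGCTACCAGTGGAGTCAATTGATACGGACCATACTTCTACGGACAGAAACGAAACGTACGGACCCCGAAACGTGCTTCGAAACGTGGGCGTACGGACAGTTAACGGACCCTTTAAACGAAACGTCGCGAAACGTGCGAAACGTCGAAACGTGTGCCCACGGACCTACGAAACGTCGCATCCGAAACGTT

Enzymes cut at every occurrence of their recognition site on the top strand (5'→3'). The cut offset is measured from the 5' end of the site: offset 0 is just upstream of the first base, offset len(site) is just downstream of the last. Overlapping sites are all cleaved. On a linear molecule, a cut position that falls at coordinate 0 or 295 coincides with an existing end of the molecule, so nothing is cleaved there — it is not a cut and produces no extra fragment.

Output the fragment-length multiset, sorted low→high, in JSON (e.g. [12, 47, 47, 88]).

[1,5,5,7,8,9,9,9,10,10,10,11,11,11,11,11,12,12,13,14,14,14,15,15,17,31]

Scan for sites:
  YnoV (ACGGAC, off=5): starts [0, 35, 42, 61, 83, 129, 144, 163, 197, 208, 263] → cuts [5, 40, 47, 66, 88, 134, 149, 168, 202, 213, 268]
  NpsII (CGAAACGT, off=8): starts [11, 21, 49, 67, 95, 155, 171, 183, 222, 232, 241, 249, 272, 286] → cuts [19, 29, 57, 75, 103, 163, 179, 191, 230, 240, 249, 257, 280, 294]

All cut coordinates (distinct, sorted): [5, 19, 29, 40, 47, 57, 66, 75, 88, 103, 134, 149, 163, 168, 179, 191, 202, 213, 230, 240, 249, 257, 268, 280, 294]

Fragment lengths:
  [0,5): 5 bp
  [5,19): 14 bp
  [19,29): 10 bp
  [29,40): 11 bp
  [40,47): 7 bp
  [47,57): 10 bp
  [57,66): 9 bp
  [66,75): 9 bp
  [75,88): 13 bp
  [88,103): 15 bp
  [103,134): 31 bp
  [134,149): 15 bp
  [149,163): 14 bp
  [163,168): 5 bp
  [168,179): 11 bp
  [179,191): 12 bp
  [191,202): 11 bp
  [202,213): 11 bp
  [213,230): 17 bp
  [230,240): 10 bp
  [240,249): 9 bp
  [249,257): 8 bp
  [257,268): 11 bp
  [268,280): 12 bp
  [280,294): 14 bp
  [294,295): 1 bp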